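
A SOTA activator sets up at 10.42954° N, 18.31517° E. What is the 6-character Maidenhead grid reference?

JK90dk

Add 180° to longitude and 90° to latitude: 198.3152, 100.4295.
Field (20°×10°, letters A–R): lon ⌊198.3152/20⌋ = 9 → J; lat ⌊100.4295/10⌋ = 10 → K.
Square (2°×1°, digits 0–9): lon ⌊18.3152/2⌋ = 9; lat ⌊0.4295/1⌋ = 0.
Subsquare (5′×2.5′, letters a–x): lon ⌊0.3152/0.0833333⌋ = 3 → d; lat ⌊0.4295/0.0416667⌋ = 10 → k.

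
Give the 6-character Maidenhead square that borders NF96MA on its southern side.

NF95mx

Latitude subsquare a = 0; −1 → -1, wraps to 23 = x, carry into square.
Latitude square 6; −1 → 5.
The longitude characters are unchanged.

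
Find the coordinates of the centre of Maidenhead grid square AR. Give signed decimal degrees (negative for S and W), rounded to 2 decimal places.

Field A=0, R=17: +0·20° lon, +17·10° lat → SW at lon -180°, lat 80°.
Cell spans 20° lon × 10° lat. Centre is SW corner plus half of each.
latitude 85.00, longitude -170.00.

85.00, -170.00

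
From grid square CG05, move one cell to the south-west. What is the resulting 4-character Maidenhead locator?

BG94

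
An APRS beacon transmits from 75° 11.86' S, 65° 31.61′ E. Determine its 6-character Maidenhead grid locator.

Offset from 180°W / 90°S: lon 245.5268°, lat 14.8023°.
Field: 245.5268/20 → 12 → M, 14.8023/10 → 1 → B; chars MB.
Square: 5.5268/2 → 2, 4.8023/1 → 4; chars 24.
Subsquare: 1.5268/0.0833333 → 18 → s, 0.8023/0.0416667 → 19 → t; chars st.

MB24st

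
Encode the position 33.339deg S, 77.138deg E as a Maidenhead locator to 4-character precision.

MF86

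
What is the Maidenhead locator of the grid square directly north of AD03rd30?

AD03rd31

Latitude extended square 0; +1 → 1.
The longitude characters are unchanged.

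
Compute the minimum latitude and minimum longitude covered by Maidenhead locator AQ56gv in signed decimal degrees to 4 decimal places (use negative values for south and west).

Field A=0, Q=16: +0·20° lon, +16·10° lat → SW at lon -180°, lat 70°.
Square 5, 6: +5·2° lon, +6·1° lat → SW at lon -170°, lat 76°.
Subsquare g=6, v=21: +6·0.0833333° lon, +21·0.0416667° lat → SW at lon -169.5°, lat 76.875°.
latitude 76.8750, longitude -169.5000.

76.8750, -169.5000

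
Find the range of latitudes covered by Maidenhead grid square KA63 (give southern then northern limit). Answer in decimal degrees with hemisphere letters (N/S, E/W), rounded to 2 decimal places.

Field K=10, A=0: +10·20° lon, +0·10° lat → SW at lon 20°, lat -90°.
Square 6, 3: +6·2° lon, +3·1° lat → SW at lon 32°, lat -87°.
Cell spans 2° lon × 1° lat.
south 87.00° S, north 86.00° S.

87.00° S, 86.00° S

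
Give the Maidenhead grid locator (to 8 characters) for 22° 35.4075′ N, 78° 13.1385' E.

Add 180° to longitude and 90° to latitude: 258.21898, 112.59013.
Field: 258.21898/20 → 12 → M, 112.59013/10 → 11 → L; chars ML.
Square: 18.21898/2 → 9, 2.59013/1 → 2; chars 92.
Subsquare: 0.21898/0.0833333 → 2 → c, 0.59013/0.0416667 → 14 → o; chars co.
Extended square: 0.05231/0.00833333 → 6, 0.00679/0.00416667 → 1; chars 61.

ML92co61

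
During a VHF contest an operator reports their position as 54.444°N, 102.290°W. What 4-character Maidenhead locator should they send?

DO84

Add 180° to longitude and 90° to latitude: 77.71, 144.44.
Field: 77.71/20 → 3 → D, 144.44/10 → 14 → O; chars DO.
Square: 17.71/2 → 8, 4.44/1 → 4; chars 84.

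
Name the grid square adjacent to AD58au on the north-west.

Longitude subsquare a = 0; −1 → -1, wraps to 23 = x, carry into square.
Longitude square 5; −1 → 4.
Latitude subsquare u = 20; +1 → 21 = v.

AD48xv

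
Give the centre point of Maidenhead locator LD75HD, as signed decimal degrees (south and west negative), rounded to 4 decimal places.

Field L=11, D=3: +11·20° lon, +3·10° lat → SW at lon 40°, lat -60°.
Square 7, 5: +7·2° lon, +5·1° lat → SW at lon 54°, lat -55°.
Subsquare h=7, d=3: +7·0.0833333° lon, +3·0.0416667° lat → SW at lon 54.5833°, lat -54.875°.
Cell spans 0.0833333° lon × 0.0416667° lat. Centre is SW corner plus half of each.
latitude -54.8542, longitude 54.6250.

-54.8542, 54.6250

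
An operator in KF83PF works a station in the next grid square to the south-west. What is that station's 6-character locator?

KF83oe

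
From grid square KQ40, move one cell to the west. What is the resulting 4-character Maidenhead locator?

KQ30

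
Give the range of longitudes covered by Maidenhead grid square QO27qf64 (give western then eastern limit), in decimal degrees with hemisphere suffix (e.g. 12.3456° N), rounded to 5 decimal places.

145.38333° E, 145.39167° E

Field Q=16, O=14: +16·20° lon, +14·10° lat → SW at lon 140°, lat 50°.
Square 2, 7: +2·2° lon, +7·1° lat → SW at lon 144°, lat 57°.
Subsquare q=16, f=5: +16·0.0833333° lon, +5·0.0416667° lat → SW at lon 145.333°, lat 57.2083°.
Extended square 6, 4: +6·0.00833333° lon, +4·0.00416667° lat → SW at lon 145.383°, lat 57.225°.
Cell spans 0.00833333° lon × 0.00416667° lat.
west 145.38333° E, east 145.39167° E.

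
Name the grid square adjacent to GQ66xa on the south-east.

GQ75ax

Longitude subsquare x = 23; +1 → 24, wraps to 0 = a, carry into square.
Longitude square 6; +1 → 7.
Latitude subsquare a = 0; −1 → -1, wraps to 23 = x, carry into square.
Latitude square 6; −1 → 5.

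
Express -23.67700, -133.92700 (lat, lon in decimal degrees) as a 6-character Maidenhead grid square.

Shift to the Maidenhead origin (180°W, 90°S): lon 46.0730, lat 66.3230.
Field: 46.0730/20 → 2 → C, 66.3230/10 → 6 → G; chars CG.
Square: 6.0730/2 → 3, 6.3230/1 → 6; chars 36.
Subsquare: 0.0730/0.0833333 → 0 → a, 0.3230/0.0416667 → 7 → h; chars ah.

CG36ah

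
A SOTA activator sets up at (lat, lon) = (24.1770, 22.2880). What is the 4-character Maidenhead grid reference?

KL14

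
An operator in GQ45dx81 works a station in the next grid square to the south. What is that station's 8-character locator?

GQ45dx80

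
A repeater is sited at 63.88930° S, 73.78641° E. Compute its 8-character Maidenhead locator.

MC66vc46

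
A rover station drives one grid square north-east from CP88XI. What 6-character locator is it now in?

Longitude subsquare x = 23; +1 → 24, wraps to 0 = a, carry into square.
Longitude square 8; +1 → 9.
Latitude subsquare i = 8; +1 → 9 = j.

CP98aj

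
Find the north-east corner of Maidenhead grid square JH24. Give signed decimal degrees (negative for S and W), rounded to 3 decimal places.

-15.000, 6.000

Field J=9, H=7: +9·20° lon, +7·10° lat → SW at lon 0°, lat -20°.
Square 2, 4: +2·2° lon, +4·1° lat → SW at lon 4°, lat -16°.
Cell spans 2° lon × 1° lat. NE corner is SW corner plus one full cell.
latitude -15.000, longitude 6.000.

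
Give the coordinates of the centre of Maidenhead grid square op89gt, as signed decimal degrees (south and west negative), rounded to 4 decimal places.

69.8125, 116.5417

Field O=14, P=15: +14·20° lon, +15·10° lat → SW at lon 100°, lat 60°.
Square 8, 9: +8·2° lon, +9·1° lat → SW at lon 116°, lat 69°.
Subsquare g=6, t=19: +6·0.0833333° lon, +19·0.0416667° lat → SW at lon 116.5°, lat 69.7917°.
Cell spans 0.0833333° lon × 0.0416667° lat. Centre is SW corner plus half of each.
latitude 69.8125, longitude 116.5417.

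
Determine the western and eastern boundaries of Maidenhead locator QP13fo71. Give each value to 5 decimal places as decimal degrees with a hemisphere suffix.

Field Q=16, P=15: +16·20° lon, +15·10° lat → SW at lon 140°, lat 60°.
Square 1, 3: +1·2° lon, +3·1° lat → SW at lon 142°, lat 63°.
Subsquare f=5, o=14: +5·0.0833333° lon, +14·0.0416667° lat → SW at lon 142.417°, lat 63.5833°.
Extended square 7, 1: +7·0.00833333° lon, +1·0.00416667° lat → SW at lon 142.475°, lat 63.5875°.
Cell spans 0.00833333° lon × 0.00416667° lat.
west 142.47500° E, east 142.48333° E.

142.47500° E, 142.48333° E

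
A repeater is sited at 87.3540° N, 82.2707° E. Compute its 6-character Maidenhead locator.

NR17di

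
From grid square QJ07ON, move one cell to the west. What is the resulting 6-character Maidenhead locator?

Longitude subsquare o = 14; −1 → 13 = n.
The latitude characters are unchanged.

QJ07nn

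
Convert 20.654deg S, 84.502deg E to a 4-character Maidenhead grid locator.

Offset from 180°W / 90°S: lon 264.50°, lat 69.35°.
Field: 264.50/20 → 13 → N, 69.35/10 → 6 → G; chars NG.
Square: 4.50/2 → 2, 9.35/1 → 9; chars 29.

NG29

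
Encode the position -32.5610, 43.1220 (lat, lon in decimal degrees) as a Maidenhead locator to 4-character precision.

LF17

Add 180° to longitude and 90° to latitude: 223.12, 57.44.
Field: lon ⌊223.12/20⌋ = 11 → L; lat ⌊57.44/10⌋ = 5 → F.
Square: lon ⌊3.12/2⌋ = 1; lat ⌊7.44/1⌋ = 7.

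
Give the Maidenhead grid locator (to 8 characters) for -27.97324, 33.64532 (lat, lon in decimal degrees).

KG62ta76

Shift to the Maidenhead origin (180°W, 90°S): lon 213.64532, lat 62.02676.
Field: 213.64532/20 → 10 → K, 62.02676/10 → 6 → G; chars KG.
Square: 13.64532/2 → 6, 2.02676/1 → 2; chars 62.
Subsquare: 1.64532/0.0833333 → 19 → t, 0.02676/0.0416667 → 0 → a; chars ta.
Extended square: 0.06199/0.00833333 → 7, 0.02676/0.00416667 → 6; chars 76.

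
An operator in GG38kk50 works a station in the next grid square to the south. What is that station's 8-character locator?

GG38kj59

Latitude extended square 0; −1 → -1, wraps to 9, carry into subsquare.
Latitude subsquare k = 10; −1 → 9 = j.
The longitude characters are unchanged.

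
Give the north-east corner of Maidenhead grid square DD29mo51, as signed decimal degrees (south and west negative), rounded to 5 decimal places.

Field D=3, D=3: +3·20° lon, +3·10° lat → SW at lon -120°, lat -60°.
Square 2, 9: +2·2° lon, +9·1° lat → SW at lon -116°, lat -51°.
Subsquare m=12, o=14: +12·0.0833333° lon, +14·0.0416667° lat → SW at lon -115°, lat -50.4167°.
Extended square 5, 1: +5·0.00833333° lon, +1·0.00416667° lat → SW at lon -114.958°, lat -50.4125°.
Cell spans 0.00833333° lon × 0.00416667° lat. NE corner is SW corner plus one full cell.
latitude -50.40833, longitude -114.95000.

-50.40833, -114.95000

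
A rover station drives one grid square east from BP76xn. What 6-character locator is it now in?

BP86an

Longitude subsquare x = 23; +1 → 24, wraps to 0 = a, carry into square.
Longitude square 7; +1 → 8.
The latitude characters are unchanged.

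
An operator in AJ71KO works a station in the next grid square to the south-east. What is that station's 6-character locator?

Longitude subsquare k = 10; +1 → 11 = l.
Latitude subsquare o = 14; −1 → 13 = n.

AJ71ln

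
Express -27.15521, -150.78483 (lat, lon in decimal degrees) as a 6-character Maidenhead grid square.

Shift to the Maidenhead origin (180°W, 90°S): lon 29.2152, lat 62.8448.
Field (20°×10°, letters A–R): lon ⌊29.2152/20⌋ = 1 → B; lat ⌊62.8448/10⌋ = 6 → G.
Square (2°×1°, digits 0–9): lon ⌊9.2152/2⌋ = 4; lat ⌊2.8448/1⌋ = 2.
Subsquare (5′×2.5′, letters a–x): lon ⌊1.2152/0.0833333⌋ = 14 → o; lat ⌊0.8448/0.0416667⌋ = 20 → u.

BG42ou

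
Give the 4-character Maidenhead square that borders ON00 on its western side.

NN90

Longitude square 0; −1 → -1, wraps to 9, carry into field.
Longitude field O = 14; −1 → 13 = N.
The latitude characters are unchanged.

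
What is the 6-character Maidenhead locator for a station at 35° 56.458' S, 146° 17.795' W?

BF64ub

Offset from 180°W / 90°S: lon 33.7034°, lat 54.0590°.
Field: 33.7034/20 → 1 → B, 54.0590/10 → 5 → F; chars BF.
Square: 13.7034/2 → 6, 4.0590/1 → 4; chars 64.
Subsquare: 1.7034/0.0833333 → 20 → u, 0.0590/0.0416667 → 1 → b; chars ub.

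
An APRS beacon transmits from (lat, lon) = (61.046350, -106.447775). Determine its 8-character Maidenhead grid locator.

Add 180° to longitude and 90° to latitude: 73.55223, 151.04635.
Field: 73.55223/20 → 3 → D, 151.04635/10 → 15 → P; chars DP.
Square: 13.55223/2 → 6, 1.04635/1 → 1; chars 61.
Subsquare: 1.55223/0.0833333 → 18 → s, 0.04635/0.0416667 → 1 → b; chars sb.
Extended square: 0.05223/0.00833333 → 6, 0.00468/0.00416667 → 1; chars 61.

DP61sb61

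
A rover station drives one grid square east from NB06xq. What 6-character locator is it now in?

Longitude subsquare x = 23; +1 → 24, wraps to 0 = a, carry into square.
Longitude square 0; +1 → 1.
The latitude characters are unchanged.

NB16aq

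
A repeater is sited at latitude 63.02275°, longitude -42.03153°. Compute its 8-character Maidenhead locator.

GP83xa65

Add 180° to longitude and 90° to latitude: 137.96847, 153.02275.
Field: 137.96847/20 → 6 → G, 153.02275/10 → 15 → P; chars GP.
Square: 17.96847/2 → 8, 3.02275/1 → 3; chars 83.
Subsquare: 1.96847/0.0833333 → 23 → x, 0.02275/0.0416667 → 0 → a; chars xa.
Extended square: 0.05180/0.00833333 → 6, 0.02275/0.00416667 → 5; chars 65.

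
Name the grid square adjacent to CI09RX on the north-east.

Longitude subsquare r = 17; +1 → 18 = s.
Latitude subsquare x = 23; +1 → 24, wraps to 0 = a, carry into square.
Latitude square 9; +1 → 10, wraps to 0, carry into field.
Latitude field I = 8; +1 → 9 = J.

CJ00sa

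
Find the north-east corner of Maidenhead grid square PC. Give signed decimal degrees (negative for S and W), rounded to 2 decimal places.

Field P=15, C=2: +15·20° lon, +2·10° lat → SW at lon 120°, lat -70°.
Cell spans 20° lon × 10° lat. NE corner is SW corner plus one full cell.
latitude -60.00, longitude 140.00.

-60.00, 140.00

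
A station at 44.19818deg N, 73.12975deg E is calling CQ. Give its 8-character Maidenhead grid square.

Shift to the Maidenhead origin (180°W, 90°S): lon 253.12975, lat 134.19818.
Field: 253.12975/20 → 12 → M, 134.19818/10 → 13 → N; chars MN.
Square: 13.12975/2 → 6, 4.19818/1 → 4; chars 64.
Subsquare: 1.12975/0.0833333 → 13 → n, 0.19818/0.0416667 → 4 → e; chars ne.
Extended square: 0.04642/0.00833333 → 5, 0.03151/0.00416667 → 7; chars 57.

MN64ne57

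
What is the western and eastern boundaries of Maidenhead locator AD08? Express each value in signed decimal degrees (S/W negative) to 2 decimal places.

-180.00, -178.00

Field A=0, D=3: +0·20° lon, +3·10° lat → SW at lon -180°, lat -60°.
Square 0, 8: +0·2° lon, +8·1° lat → SW at lon -180°, lat -52°.
Cell spans 2° lon × 1° lat.
west -180.00, east -178.00.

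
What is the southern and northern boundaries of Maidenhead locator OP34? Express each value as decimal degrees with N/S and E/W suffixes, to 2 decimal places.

64.00° N, 65.00° N

Field O=14, P=15: +14·20° lon, +15·10° lat → SW at lon 100°, lat 60°.
Square 3, 4: +3·2° lon, +4·1° lat → SW at lon 106°, lat 64°.
Cell spans 2° lon × 1° lat.
south 64.00° N, north 65.00° N.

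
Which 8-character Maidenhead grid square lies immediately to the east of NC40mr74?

Longitude extended square 7; +1 → 8.
The latitude characters are unchanged.

NC40mr84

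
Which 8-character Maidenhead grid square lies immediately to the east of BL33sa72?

BL33sa82

Longitude extended square 7; +1 → 8.
The latitude characters are unchanged.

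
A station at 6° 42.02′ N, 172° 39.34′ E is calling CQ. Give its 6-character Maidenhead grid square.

Offset from 180°W / 90°S: lon 352.6557°, lat 96.7003°.
Field (20°×10°, letters A–R): 352.6557/20 → 17 → R, 96.7003/10 → 9 → J; chars RJ.
Square (2°×1°, digits 0–9): 12.6557/2 → 6, 6.7003/1 → 6; chars 66.
Subsquare (5′×2.5′, letters a–x): 0.6557/0.0833333 → 7 → h, 0.7003/0.0416667 → 16 → q; chars hq.

RJ66hq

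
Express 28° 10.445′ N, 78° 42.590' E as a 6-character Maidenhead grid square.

ML98ie

Shift to the Maidenhead origin (180°W, 90°S): lon 258.7098, lat 118.1741.
Field (20°×10°, letters A–R): lon ⌊258.7098/20⌋ = 12 → M; lat ⌊118.1741/10⌋ = 11 → L.
Square (2°×1°, digits 0–9): lon ⌊18.7098/2⌋ = 9; lat ⌊8.1741/1⌋ = 8.
Subsquare (5′×2.5′, letters a–x): lon ⌊0.7098/0.0833333⌋ = 8 → i; lat ⌊0.1741/0.0416667⌋ = 4 → e.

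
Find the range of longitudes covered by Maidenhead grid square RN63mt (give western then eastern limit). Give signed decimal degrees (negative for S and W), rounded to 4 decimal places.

Field R=17, N=13: +17·20° lon, +13·10° lat → SW at lon 160°, lat 40°.
Square 6, 3: +6·2° lon, +3·1° lat → SW at lon 172°, lat 43°.
Subsquare m=12, t=19: +12·0.0833333° lon, +19·0.0416667° lat → SW at lon 173°, lat 43.7917°.
Cell spans 0.0833333° lon × 0.0416667° lat.
west 173.0000, east 173.0833.

173.0000, 173.0833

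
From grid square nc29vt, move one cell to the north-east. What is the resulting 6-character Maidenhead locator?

Longitude subsquare v = 21; +1 → 22 = w.
Latitude subsquare t = 19; +1 → 20 = u.

NC29wu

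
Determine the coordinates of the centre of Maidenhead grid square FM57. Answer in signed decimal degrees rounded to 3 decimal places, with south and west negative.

Field F=5, M=12: +5·20° lon, +12·10° lat → SW at lon -80°, lat 30°.
Square 5, 7: +5·2° lon, +7·1° lat → SW at lon -70°, lat 37°.
Cell spans 2° lon × 1° lat. Centre is SW corner plus half of each.
latitude 37.500, longitude -69.000.

37.500, -69.000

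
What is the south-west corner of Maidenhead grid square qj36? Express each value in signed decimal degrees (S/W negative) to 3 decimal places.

Field Q=16, J=9: +16·20° lon, +9·10° lat → SW at lon 140°, lat 0°.
Square 3, 6: +3·2° lon, +6·1° lat → SW at lon 146°, lat 6°.
latitude 6.000, longitude 146.000.

6.000, 146.000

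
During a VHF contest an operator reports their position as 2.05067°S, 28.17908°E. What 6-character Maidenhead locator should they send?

Add 180° to longitude and 90° to latitude: 208.1791, 87.9493.
Field: 208.1791/20 → 10 → K, 87.9493/10 → 8 → I; chars KI.
Square: 8.1791/2 → 4, 7.9493/1 → 7; chars 47.
Subsquare: 0.1791/0.0833333 → 2 → c, 0.9493/0.0416667 → 22 → w; chars cw.

KI47cw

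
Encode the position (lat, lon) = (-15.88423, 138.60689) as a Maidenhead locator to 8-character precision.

Offset from 180°W / 90°S: lon 318.60689°, lat 74.11577°.
Field: 318.60689/20 → 15 → P, 74.11577/10 → 7 → H; chars PH.
Square: 18.60689/2 → 9, 4.11577/1 → 4; chars 94.
Subsquare: 0.60689/0.0833333 → 7 → h, 0.11577/0.0416667 → 2 → c; chars hc.
Extended square: 0.02356/0.00833333 → 2, 0.03244/0.00416667 → 7; chars 27.

PH94hc27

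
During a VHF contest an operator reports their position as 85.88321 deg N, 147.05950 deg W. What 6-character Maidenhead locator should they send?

Add 180° to longitude and 90° to latitude: 32.9405, 175.8832.
Field (20°×10°, letters A–R): 32.9405/20 → 1 → B, 175.8832/10 → 17 → R; chars BR.
Square (2°×1°, digits 0–9): 12.9405/2 → 6, 5.8832/1 → 5; chars 65.
Subsquare (5′×2.5′, letters a–x): 0.9405/0.0833333 → 11 → l, 0.8832/0.0416667 → 21 → v; chars lv.

BR65lv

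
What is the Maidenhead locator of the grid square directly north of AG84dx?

Latitude subsquare x = 23; +1 → 24, wraps to 0 = a, carry into square.
Latitude square 4; +1 → 5.
The longitude characters are unchanged.

AG85da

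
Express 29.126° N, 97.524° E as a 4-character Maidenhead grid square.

NL89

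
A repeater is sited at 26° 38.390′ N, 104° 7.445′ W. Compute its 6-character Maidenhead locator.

DL76wp

Add 180° to longitude and 90° to latitude: 75.8759, 116.6398.
Field: lon ⌊75.8759/20⌋ = 3 → D; lat ⌊116.6398/10⌋ = 11 → L.
Square: lon ⌊15.8759/2⌋ = 7; lat ⌊6.6398/1⌋ = 6.
Subsquare: lon ⌊1.8759/0.0833333⌋ = 22 → w; lat ⌊0.6398/0.0416667⌋ = 15 → p.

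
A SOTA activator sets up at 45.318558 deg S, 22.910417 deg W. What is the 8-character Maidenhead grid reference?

HE84nq03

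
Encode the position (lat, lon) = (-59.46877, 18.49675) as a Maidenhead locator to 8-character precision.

JD90fm97

Offset from 180°W / 90°S: lon 198.49675°, lat 30.53123°.
Field: lon ⌊198.49675/20⌋ = 9 → J; lat ⌊30.53123/10⌋ = 3 → D.
Square: lon ⌊18.49675/2⌋ = 9; lat ⌊0.53123/1⌋ = 0.
Subsquare: lon ⌊0.49675/0.0833333⌋ = 5 → f; lat ⌊0.53123/0.0416667⌋ = 12 → m.
Extended square: lon ⌊0.08008/0.00833333⌋ = 9; lat ⌊0.03123/0.00416667⌋ = 7.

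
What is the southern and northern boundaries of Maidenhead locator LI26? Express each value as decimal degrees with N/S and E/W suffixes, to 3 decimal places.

Field L=11, I=8: +11·20° lon, +8·10° lat → SW at lon 40°, lat -10°.
Square 2, 6: +2·2° lon, +6·1° lat → SW at lon 44°, lat -4°.
Cell spans 2° lon × 1° lat.
south 4.000° S, north 3.000° S.

4.000° S, 3.000° S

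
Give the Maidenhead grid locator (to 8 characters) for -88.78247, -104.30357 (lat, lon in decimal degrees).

Shift to the Maidenhead origin (180°W, 90°S): lon 75.69643, lat 1.21753.
Field: 75.69643/20 → 3 → D, 1.21753/10 → 0 → A; chars DA.
Square: 15.69643/2 → 7, 1.21753/1 → 1; chars 71.
Subsquare: 1.69643/0.0833333 → 20 → u, 0.21753/0.0416667 → 5 → f; chars uf.
Extended square: 0.02976/0.00833333 → 3, 0.00920/0.00416667 → 2; chars 32.

DA71uf32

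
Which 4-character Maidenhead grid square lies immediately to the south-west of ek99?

EK88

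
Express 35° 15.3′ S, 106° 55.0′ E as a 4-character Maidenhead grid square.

OF34

Add 180° to longitude and 90° to latitude: 286.92, 54.74.
Field: 286.92/20 → 14 → O, 54.74/10 → 5 → F; chars OF.
Square: 6.92/2 → 3, 4.74/1 → 4; chars 34.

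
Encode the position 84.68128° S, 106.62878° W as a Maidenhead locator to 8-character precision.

Offset from 180°W / 90°S: lon 73.37122°, lat 5.31872°.
Field: 73.37122/20 → 3 → D, 5.31872/10 → 0 → A; chars DA.
Square: 13.37122/2 → 6, 5.31872/1 → 5; chars 65.
Subsquare: 1.37122/0.0833333 → 16 → q, 0.31872/0.0416667 → 7 → h; chars qh.
Extended square: 0.03789/0.00833333 → 4, 0.02705/0.00416667 → 6; chars 46.

DA65qh46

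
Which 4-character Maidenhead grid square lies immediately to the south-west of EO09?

DO98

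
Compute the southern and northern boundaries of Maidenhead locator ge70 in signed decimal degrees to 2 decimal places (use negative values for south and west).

-50.00, -49.00

Field G=6, E=4: +6·20° lon, +4·10° lat → SW at lon -60°, lat -50°.
Square 7, 0: +7·2° lon, +0·1° lat → SW at lon -46°, lat -50°.
Cell spans 2° lon × 1° lat.
south -50.00, north -49.00.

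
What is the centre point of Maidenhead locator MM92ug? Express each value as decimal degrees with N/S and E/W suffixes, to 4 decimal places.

32.2708° N, 79.7083° E

Field M=12, M=12: +12·20° lon, +12·10° lat → SW at lon 60°, lat 30°.
Square 9, 2: +9·2° lon, +2·1° lat → SW at lon 78°, lat 32°.
Subsquare u=20, g=6: +20·0.0833333° lon, +6·0.0416667° lat → SW at lon 79.6667°, lat 32.25°.
Cell spans 0.0833333° lon × 0.0416667° lat. Centre is SW corner plus half of each.
latitude 32.2708° N, longitude 79.7083° E.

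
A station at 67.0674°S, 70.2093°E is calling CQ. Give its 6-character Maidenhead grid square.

Offset from 180°W / 90°S: lon 250.2093°, lat 22.9326°.
Field: 250.2093/20 → 12 → M, 22.9326/10 → 2 → C; chars MC.
Square: 10.2093/2 → 5, 2.9326/1 → 2; chars 52.
Subsquare: 0.2093/0.0833333 → 2 → c, 0.9326/0.0416667 → 22 → w; chars cw.

MC52cw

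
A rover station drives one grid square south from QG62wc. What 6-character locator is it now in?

Latitude subsquare c = 2; −1 → 1 = b.
The longitude characters are unchanged.

QG62wb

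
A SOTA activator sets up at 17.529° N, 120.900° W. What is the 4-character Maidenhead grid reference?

CK97

Offset from 180°W / 90°S: lon 59.10°, lat 107.53°.
Field (20°×10°, letters A–R): lon ⌊59.10/20⌋ = 2 → C; lat ⌊107.53/10⌋ = 10 → K.
Square (2°×1°, digits 0–9): lon ⌊19.10/2⌋ = 9; lat ⌊7.53/1⌋ = 7.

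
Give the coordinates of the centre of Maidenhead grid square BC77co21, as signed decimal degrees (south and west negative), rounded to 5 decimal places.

-62.41042, -145.81250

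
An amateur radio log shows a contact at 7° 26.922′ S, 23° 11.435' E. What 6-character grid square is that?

KI12on

Shift to the Maidenhead origin (180°W, 90°S): lon 203.1906, lat 82.5513.
Field (20°×10°, letters A–R): lon ⌊203.1906/20⌋ = 10 → K; lat ⌊82.5513/10⌋ = 8 → I.
Square (2°×1°, digits 0–9): lon ⌊3.1906/2⌋ = 1; lat ⌊2.5513/1⌋ = 2.
Subsquare (5′×2.5′, letters a–x): lon ⌊1.1906/0.0833333⌋ = 14 → o; lat ⌊0.5513/0.0416667⌋ = 13 → n.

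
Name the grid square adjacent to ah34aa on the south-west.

Longitude subsquare a = 0; −1 → -1, wraps to 23 = x, carry into square.
Longitude square 3; −1 → 2.
Latitude subsquare a = 0; −1 → -1, wraps to 23 = x, carry into square.
Latitude square 4; −1 → 3.

AH23xx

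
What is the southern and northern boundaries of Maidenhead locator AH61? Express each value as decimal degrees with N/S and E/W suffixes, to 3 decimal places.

19.000° S, 18.000° S

Field A=0, H=7: +0·20° lon, +7·10° lat → SW at lon -180°, lat -20°.
Square 6, 1: +6·2° lon, +1·1° lat → SW at lon -168°, lat -19°.
Cell spans 2° lon × 1° lat.
south 19.000° S, north 18.000° S.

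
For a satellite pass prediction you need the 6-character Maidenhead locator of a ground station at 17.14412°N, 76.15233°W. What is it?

Offset from 180°W / 90°S: lon 103.8477°, lat 107.1441°.
Field: lon ⌊103.8477/20⌋ = 5 → F; lat ⌊107.1441/10⌋ = 10 → K.
Square: lon ⌊3.8477/2⌋ = 1; lat ⌊7.1441/1⌋ = 7.
Subsquare: lon ⌊1.8477/0.0833333⌋ = 22 → w; lat ⌊0.1441/0.0416667⌋ = 3 → d.

FK17wd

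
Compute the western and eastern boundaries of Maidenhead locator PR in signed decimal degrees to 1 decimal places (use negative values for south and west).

120.0, 140.0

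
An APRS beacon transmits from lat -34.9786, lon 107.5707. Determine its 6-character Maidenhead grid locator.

OF35sa

Add 180° to longitude and 90° to latitude: 287.5707, 55.0214.
Field: lon ⌊287.5707/20⌋ = 14 → O; lat ⌊55.0214/10⌋ = 5 → F.
Square: lon ⌊7.5707/2⌋ = 3; lat ⌊5.0214/1⌋ = 5.
Subsquare: lon ⌊1.5707/0.0833333⌋ = 18 → s; lat ⌊0.0214/0.0416667⌋ = 0 → a.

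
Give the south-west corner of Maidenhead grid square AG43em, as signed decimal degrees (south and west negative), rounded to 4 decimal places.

-26.5000, -171.6667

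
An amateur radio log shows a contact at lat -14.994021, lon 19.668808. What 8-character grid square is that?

Shift to the Maidenhead origin (180°W, 90°S): lon 199.66881, lat 75.00598.
Field: lon ⌊199.66881/20⌋ = 9 → J; lat ⌊75.00598/10⌋ = 7 → H.
Square: lon ⌊19.66881/2⌋ = 9; lat ⌊5.00598/1⌋ = 5.
Subsquare: lon ⌊1.66881/0.0833333⌋ = 20 → u; lat ⌊0.00598/0.0416667⌋ = 0 → a.
Extended square: lon ⌊0.00214/0.00833333⌋ = 0; lat ⌊0.00598/0.00416667⌋ = 1.

JH95ua01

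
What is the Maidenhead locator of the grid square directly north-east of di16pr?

DI16qs

Longitude subsquare p = 15; +1 → 16 = q.
Latitude subsquare r = 17; +1 → 18 = s.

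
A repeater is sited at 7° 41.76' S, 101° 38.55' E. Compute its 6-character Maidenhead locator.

Offset from 180°W / 90°S: lon 281.6425°, lat 82.3040°.
Field (20°×10°, letters A–R): 281.6425/20 → 14 → O, 82.3040/10 → 8 → I; chars OI.
Square (2°×1°, digits 0–9): 1.6425/2 → 0, 2.3040/1 → 2; chars 02.
Subsquare (5′×2.5′, letters a–x): 1.6425/0.0833333 → 19 → t, 0.3040/0.0416667 → 7 → h; chars th.

OI02th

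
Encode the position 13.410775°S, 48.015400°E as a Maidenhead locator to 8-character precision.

LH46ao11

Offset from 180°W / 90°S: lon 228.01540°, lat 76.58922°.
Field (20°×10°, letters A–R): lon ⌊228.01540/20⌋ = 11 → L; lat ⌊76.58922/10⌋ = 7 → H.
Square (2°×1°, digits 0–9): lon ⌊8.01540/2⌋ = 4; lat ⌊6.58922/1⌋ = 6.
Subsquare (5′×2.5′, letters a–x): lon ⌊0.01540/0.0833333⌋ = 0 → a; lat ⌊0.58922/0.0416667⌋ = 14 → o.
Extended square (30″×15″, digits 0–9): lon ⌊0.01540/0.00833333⌋ = 1; lat ⌊0.00589/0.00416667⌋ = 1.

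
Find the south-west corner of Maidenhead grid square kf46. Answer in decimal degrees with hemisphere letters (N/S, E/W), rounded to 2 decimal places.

Field K=10, F=5: +10·20° lon, +5·10° lat → SW at lon 20°, lat -40°.
Square 4, 6: +4·2° lon, +6·1° lat → SW at lon 28°, lat -34°.
latitude 34.00° S, longitude 28.00° E.

34.00° S, 28.00° E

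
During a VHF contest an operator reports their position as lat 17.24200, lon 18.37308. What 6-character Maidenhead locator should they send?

JK97ef

Add 180° to longitude and 90° to latitude: 198.3731, 107.2420.
Field: 198.3731/20 → 9 → J, 107.2420/10 → 10 → K; chars JK.
Square: 18.3731/2 → 9, 7.2420/1 → 7; chars 97.
Subsquare: 0.3731/0.0833333 → 4 → e, 0.2420/0.0416667 → 5 → f; chars ef.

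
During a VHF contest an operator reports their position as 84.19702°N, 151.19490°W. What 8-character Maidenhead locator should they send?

BR44je67

Offset from 180°W / 90°S: lon 28.80510°, lat 174.19702°.
Field (20°×10°, letters A–R): 28.80510/20 → 1 → B, 174.19702/10 → 17 → R; chars BR.
Square (2°×1°, digits 0–9): 8.80510/2 → 4, 4.19702/1 → 4; chars 44.
Subsquare (5′×2.5′, letters a–x): 0.80510/0.0833333 → 9 → j, 0.19702/0.0416667 → 4 → e; chars je.
Extended square (30″×15″, digits 0–9): 0.05510/0.00833333 → 6, 0.03035/0.00416667 → 7; chars 67.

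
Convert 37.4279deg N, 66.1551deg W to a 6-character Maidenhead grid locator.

Add 180° to longitude and 90° to latitude: 113.8449, 127.4279.
Field: lon ⌊113.8449/20⌋ = 5 → F; lat ⌊127.4279/10⌋ = 12 → M.
Square: lon ⌊13.8449/2⌋ = 6; lat ⌊7.4279/1⌋ = 7.
Subsquare: lon ⌊1.8449/0.0833333⌋ = 22 → w; lat ⌊0.4279/0.0416667⌋ = 10 → k.

FM67wk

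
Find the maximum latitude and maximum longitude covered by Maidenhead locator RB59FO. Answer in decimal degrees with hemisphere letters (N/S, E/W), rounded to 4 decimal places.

70.3750° S, 170.5000° E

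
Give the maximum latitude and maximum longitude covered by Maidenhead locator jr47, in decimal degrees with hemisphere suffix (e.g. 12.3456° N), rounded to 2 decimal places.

Field J=9, R=17: +9·20° lon, +17·10° lat → SW at lon 0°, lat 80°.
Square 4, 7: +4·2° lon, +7·1° lat → SW at lon 8°, lat 87°.
Cell spans 2° lon × 1° lat. NE corner is SW corner plus one full cell.
latitude 88.00° N, longitude 10.00° E.

88.00° N, 10.00° E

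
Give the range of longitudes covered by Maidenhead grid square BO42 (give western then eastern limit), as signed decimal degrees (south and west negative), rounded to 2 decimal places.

-152.00, -150.00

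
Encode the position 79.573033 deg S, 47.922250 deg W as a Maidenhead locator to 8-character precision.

GB60ak92

Shift to the Maidenhead origin (180°W, 90°S): lon 132.07775, lat 10.42697.
Field: 132.07775/20 → 6 → G, 10.42697/10 → 1 → B; chars GB.
Square: 12.07775/2 → 6, 0.42697/1 → 0; chars 60.
Subsquare: 0.07775/0.0833333 → 0 → a, 0.42697/0.0416667 → 10 → k; chars ak.
Extended square: 0.07775/0.00833333 → 9, 0.01030/0.00416667 → 2; chars 92.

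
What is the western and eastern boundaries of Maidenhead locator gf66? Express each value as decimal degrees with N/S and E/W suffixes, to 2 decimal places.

Field G=6, F=5: +6·20° lon, +5·10° lat → SW at lon -60°, lat -40°.
Square 6, 6: +6·2° lon, +6·1° lat → SW at lon -48°, lat -34°.
Cell spans 2° lon × 1° lat.
west 48.00° W, east 46.00° W.

48.00° W, 46.00° W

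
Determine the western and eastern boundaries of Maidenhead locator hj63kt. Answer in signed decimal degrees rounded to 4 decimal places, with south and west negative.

-27.1667, -27.0833

Field H=7, J=9: +7·20° lon, +9·10° lat → SW at lon -40°, lat 0°.
Square 6, 3: +6·2° lon, +3·1° lat → SW at lon -28°, lat 3°.
Subsquare k=10, t=19: +10·0.0833333° lon, +19·0.0416667° lat → SW at lon -27.1667°, lat 3.79167°.
Cell spans 0.0833333° lon × 0.0416667° lat.
west -27.1667, east -27.0833.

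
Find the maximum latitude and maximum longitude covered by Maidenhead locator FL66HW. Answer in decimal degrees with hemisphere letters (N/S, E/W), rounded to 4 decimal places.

Field F=5, L=11: +5·20° lon, +11·10° lat → SW at lon -80°, lat 20°.
Square 6, 6: +6·2° lon, +6·1° lat → SW at lon -68°, lat 26°.
Subsquare h=7, w=22: +7·0.0833333° lon, +22·0.0416667° lat → SW at lon -67.4167°, lat 26.9167°.
Cell spans 0.0833333° lon × 0.0416667° lat. NE corner is SW corner plus one full cell.
latitude 26.9583° N, longitude 67.3333° W.

26.9583° N, 67.3333° W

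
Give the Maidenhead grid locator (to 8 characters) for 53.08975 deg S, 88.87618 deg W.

Add 180° to longitude and 90° to latitude: 91.12382, 36.91025.
Field: 91.12382/20 → 4 → E, 36.91025/10 → 3 → D; chars ED.
Square: 11.12382/2 → 5, 6.91025/1 → 6; chars 56.
Subsquare: 1.12382/0.0833333 → 13 → n, 0.91025/0.0416667 → 21 → v; chars nv.
Extended square: 0.04049/0.00833333 → 4, 0.03525/0.00416667 → 8; chars 48.

ED56nv48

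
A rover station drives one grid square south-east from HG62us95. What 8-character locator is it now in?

Longitude extended square 9; +1 → 10, wraps to 0, carry into subsquare.
Longitude subsquare u = 20; +1 → 21 = v.
Latitude extended square 5; −1 → 4.

HG62vs04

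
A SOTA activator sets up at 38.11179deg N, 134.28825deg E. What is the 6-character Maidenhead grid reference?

PM78dc

Add 180° to longitude and 90° to latitude: 314.2883, 128.1118.
Field: lon ⌊314.2883/20⌋ = 15 → P; lat ⌊128.1118/10⌋ = 12 → M.
Square: lon ⌊14.2883/2⌋ = 7; lat ⌊8.1118/1⌋ = 8.
Subsquare: lon ⌊0.2883/0.0833333⌋ = 3 → d; lat ⌊0.1118/0.0416667⌋ = 2 → c.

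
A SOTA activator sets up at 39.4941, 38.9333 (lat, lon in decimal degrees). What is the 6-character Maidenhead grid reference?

Offset from 180°W / 90°S: lon 218.9333°, lat 129.4941°.
Field: lon ⌊218.9333/20⌋ = 10 → K; lat ⌊129.4941/10⌋ = 12 → M.
Square: lon ⌊18.9333/2⌋ = 9; lat ⌊9.4941/1⌋ = 9.
Subsquare: lon ⌊0.9333/0.0833333⌋ = 11 → l; lat ⌊0.4941/0.0416667⌋ = 11 → l.

KM99ll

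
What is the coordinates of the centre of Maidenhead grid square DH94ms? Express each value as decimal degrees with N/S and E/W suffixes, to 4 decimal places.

15.2292° S, 100.9583° W

Field D=3, H=7: +3·20° lon, +7·10° lat → SW at lon -120°, lat -20°.
Square 9, 4: +9·2° lon, +4·1° lat → SW at lon -102°, lat -16°.
Subsquare m=12, s=18: +12·0.0833333° lon, +18·0.0416667° lat → SW at lon -101°, lat -15.25°.
Cell spans 0.0833333° lon × 0.0416667° lat. Centre is SW corner plus half of each.
latitude 15.2292° S, longitude 100.9583° W.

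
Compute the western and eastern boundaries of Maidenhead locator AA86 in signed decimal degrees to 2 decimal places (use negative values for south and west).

-164.00, -162.00

Field A=0, A=0: +0·20° lon, +0·10° lat → SW at lon -180°, lat -90°.
Square 8, 6: +8·2° lon, +6·1° lat → SW at lon -164°, lat -84°.
Cell spans 2° lon × 1° lat.
west -164.00, east -162.00.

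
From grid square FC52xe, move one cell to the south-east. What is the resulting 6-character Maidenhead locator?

FC62ad

Longitude subsquare x = 23; +1 → 24, wraps to 0 = a, carry into square.
Longitude square 5; +1 → 6.
Latitude subsquare e = 4; −1 → 3 = d.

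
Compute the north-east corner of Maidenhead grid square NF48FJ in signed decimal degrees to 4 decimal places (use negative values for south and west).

Field N=13, F=5: +13·20° lon, +5·10° lat → SW at lon 80°, lat -40°.
Square 4, 8: +4·2° lon, +8·1° lat → SW at lon 88°, lat -32°.
Subsquare f=5, j=9: +5·0.0833333° lon, +9·0.0416667° lat → SW at lon 88.4167°, lat -31.625°.
Cell spans 0.0833333° lon × 0.0416667° lat. NE corner is SW corner plus one full cell.
latitude -31.5833, longitude 88.5000.

-31.5833, 88.5000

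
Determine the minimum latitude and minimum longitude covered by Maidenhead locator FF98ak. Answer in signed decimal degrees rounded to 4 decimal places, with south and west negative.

-31.5833, -62.0000

Field F=5, F=5: +5·20° lon, +5·10° lat → SW at lon -80°, lat -40°.
Square 9, 8: +9·2° lon, +8·1° lat → SW at lon -62°, lat -32°.
Subsquare a=0, k=10: +0·0.0833333° lon, +10·0.0416667° lat → SW at lon -62°, lat -31.5833°.
latitude -31.5833, longitude -62.0000.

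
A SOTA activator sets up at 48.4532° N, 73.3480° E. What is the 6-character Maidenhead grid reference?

MN68qk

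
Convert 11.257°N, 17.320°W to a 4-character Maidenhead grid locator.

Offset from 180°W / 90°S: lon 162.68°, lat 101.26°.
Field (20°×10°, letters A–R): 162.68/20 → 8 → I, 101.26/10 → 10 → K; chars IK.
Square (2°×1°, digits 0–9): 2.68/2 → 1, 1.26/1 → 1; chars 11.

IK11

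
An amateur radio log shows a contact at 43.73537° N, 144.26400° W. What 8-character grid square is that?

BN73ur86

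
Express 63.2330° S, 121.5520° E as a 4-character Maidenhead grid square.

Offset from 180°W / 90°S: lon 301.55°, lat 26.77°.
Field: lon ⌊301.55/20⌋ = 15 → P; lat ⌊26.77/10⌋ = 2 → C.
Square: lon ⌊1.55/2⌋ = 0; lat ⌊6.77/1⌋ = 6.

PC06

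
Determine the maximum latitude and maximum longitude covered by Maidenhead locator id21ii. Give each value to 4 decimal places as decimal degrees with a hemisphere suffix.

Field I=8, D=3: +8·20° lon, +3·10° lat → SW at lon -20°, lat -60°.
Square 2, 1: +2·2° lon, +1·1° lat → SW at lon -16°, lat -59°.
Subsquare i=8, i=8: +8·0.0833333° lon, +8·0.0416667° lat → SW at lon -15.3333°, lat -58.6667°.
Cell spans 0.0833333° lon × 0.0416667° lat. NE corner is SW corner plus one full cell.
latitude 58.6250° S, longitude 15.2500° W.

58.6250° S, 15.2500° W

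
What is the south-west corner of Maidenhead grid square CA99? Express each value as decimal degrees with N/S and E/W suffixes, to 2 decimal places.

81.00° S, 122.00° W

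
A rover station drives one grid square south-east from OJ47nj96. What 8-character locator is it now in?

Longitude extended square 9; +1 → 10, wraps to 0, carry into subsquare.
Longitude subsquare n = 13; +1 → 14 = o.
Latitude extended square 6; −1 → 5.

OJ47oj05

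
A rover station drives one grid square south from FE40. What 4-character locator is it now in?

FD49

Latitude square 0; −1 → -1, wraps to 9, carry into field.
Latitude field E = 4; −1 → 3 = D.
The longitude characters are unchanged.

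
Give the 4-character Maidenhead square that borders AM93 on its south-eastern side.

BM02

Longitude square 9; +1 → 10, wraps to 0, carry into field.
Longitude field A = 0; +1 → 1 = B.
Latitude square 3; −1 → 2.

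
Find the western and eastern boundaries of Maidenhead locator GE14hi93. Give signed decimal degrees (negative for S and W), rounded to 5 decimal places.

Field G=6, E=4: +6·20° lon, +4·10° lat → SW at lon -60°, lat -50°.
Square 1, 4: +1·2° lon, +4·1° lat → SW at lon -58°, lat -46°.
Subsquare h=7, i=8: +7·0.0833333° lon, +8·0.0416667° lat → SW at lon -57.4167°, lat -45.6667°.
Extended square 9, 3: +9·0.00833333° lon, +3·0.00416667° lat → SW at lon -57.3417°, lat -45.6542°.
Cell spans 0.00833333° lon × 0.00416667° lat.
west -57.34167, east -57.33333.

-57.34167, -57.33333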